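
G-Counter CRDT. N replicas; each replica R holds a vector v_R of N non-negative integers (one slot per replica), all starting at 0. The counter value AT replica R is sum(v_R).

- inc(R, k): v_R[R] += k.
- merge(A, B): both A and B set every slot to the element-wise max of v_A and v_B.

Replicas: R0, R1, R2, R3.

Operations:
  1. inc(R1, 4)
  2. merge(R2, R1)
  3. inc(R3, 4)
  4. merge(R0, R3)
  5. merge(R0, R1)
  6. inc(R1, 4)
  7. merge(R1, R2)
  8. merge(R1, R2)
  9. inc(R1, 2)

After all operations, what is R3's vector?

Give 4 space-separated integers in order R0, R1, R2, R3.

Op 1: inc R1 by 4 -> R1=(0,4,0,0) value=4
Op 2: merge R2<->R1 -> R2=(0,4,0,0) R1=(0,4,0,0)
Op 3: inc R3 by 4 -> R3=(0,0,0,4) value=4
Op 4: merge R0<->R3 -> R0=(0,0,0,4) R3=(0,0,0,4)
Op 5: merge R0<->R1 -> R0=(0,4,0,4) R1=(0,4,0,4)
Op 6: inc R1 by 4 -> R1=(0,8,0,4) value=12
Op 7: merge R1<->R2 -> R1=(0,8,0,4) R2=(0,8,0,4)
Op 8: merge R1<->R2 -> R1=(0,8,0,4) R2=(0,8,0,4)
Op 9: inc R1 by 2 -> R1=(0,10,0,4) value=14

Answer: 0 0 0 4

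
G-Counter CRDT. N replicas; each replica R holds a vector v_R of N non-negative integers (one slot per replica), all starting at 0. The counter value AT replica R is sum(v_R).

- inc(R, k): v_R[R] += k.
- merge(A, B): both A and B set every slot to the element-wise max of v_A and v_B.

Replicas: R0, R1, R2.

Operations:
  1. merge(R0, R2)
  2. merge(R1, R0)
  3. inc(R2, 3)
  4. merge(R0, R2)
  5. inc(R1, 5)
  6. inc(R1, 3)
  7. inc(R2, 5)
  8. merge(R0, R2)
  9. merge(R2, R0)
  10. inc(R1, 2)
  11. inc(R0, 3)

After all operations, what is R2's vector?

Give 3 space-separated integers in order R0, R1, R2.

Answer: 0 0 8

Derivation:
Op 1: merge R0<->R2 -> R0=(0,0,0) R2=(0,0,0)
Op 2: merge R1<->R0 -> R1=(0,0,0) R0=(0,0,0)
Op 3: inc R2 by 3 -> R2=(0,0,3) value=3
Op 4: merge R0<->R2 -> R0=(0,0,3) R2=(0,0,3)
Op 5: inc R1 by 5 -> R1=(0,5,0) value=5
Op 6: inc R1 by 3 -> R1=(0,8,0) value=8
Op 7: inc R2 by 5 -> R2=(0,0,8) value=8
Op 8: merge R0<->R2 -> R0=(0,0,8) R2=(0,0,8)
Op 9: merge R2<->R0 -> R2=(0,0,8) R0=(0,0,8)
Op 10: inc R1 by 2 -> R1=(0,10,0) value=10
Op 11: inc R0 by 3 -> R0=(3,0,8) value=11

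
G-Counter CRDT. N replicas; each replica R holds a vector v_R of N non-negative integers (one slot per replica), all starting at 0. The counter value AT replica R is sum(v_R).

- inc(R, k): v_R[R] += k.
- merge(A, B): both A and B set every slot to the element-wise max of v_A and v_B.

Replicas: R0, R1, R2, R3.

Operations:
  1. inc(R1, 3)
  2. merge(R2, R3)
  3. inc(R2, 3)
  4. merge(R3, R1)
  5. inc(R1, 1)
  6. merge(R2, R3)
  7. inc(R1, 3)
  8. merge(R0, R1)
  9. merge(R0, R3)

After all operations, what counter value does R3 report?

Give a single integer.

Answer: 10

Derivation:
Op 1: inc R1 by 3 -> R1=(0,3,0,0) value=3
Op 2: merge R2<->R3 -> R2=(0,0,0,0) R3=(0,0,0,0)
Op 3: inc R2 by 3 -> R2=(0,0,3,0) value=3
Op 4: merge R3<->R1 -> R3=(0,3,0,0) R1=(0,3,0,0)
Op 5: inc R1 by 1 -> R1=(0,4,0,0) value=4
Op 6: merge R2<->R3 -> R2=(0,3,3,0) R3=(0,3,3,0)
Op 7: inc R1 by 3 -> R1=(0,7,0,0) value=7
Op 8: merge R0<->R1 -> R0=(0,7,0,0) R1=(0,7,0,0)
Op 9: merge R0<->R3 -> R0=(0,7,3,0) R3=(0,7,3,0)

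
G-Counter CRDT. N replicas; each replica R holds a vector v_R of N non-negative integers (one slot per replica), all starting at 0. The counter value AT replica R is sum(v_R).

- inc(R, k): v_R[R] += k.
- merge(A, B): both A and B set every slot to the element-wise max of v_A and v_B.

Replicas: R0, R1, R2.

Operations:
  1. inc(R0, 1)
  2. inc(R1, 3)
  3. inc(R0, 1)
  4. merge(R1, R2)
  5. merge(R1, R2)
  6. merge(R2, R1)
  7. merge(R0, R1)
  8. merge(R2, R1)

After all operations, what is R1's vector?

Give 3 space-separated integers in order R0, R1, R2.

Op 1: inc R0 by 1 -> R0=(1,0,0) value=1
Op 2: inc R1 by 3 -> R1=(0,3,0) value=3
Op 3: inc R0 by 1 -> R0=(2,0,0) value=2
Op 4: merge R1<->R2 -> R1=(0,3,0) R2=(0,3,0)
Op 5: merge R1<->R2 -> R1=(0,3,0) R2=(0,3,0)
Op 6: merge R2<->R1 -> R2=(0,3,0) R1=(0,3,0)
Op 7: merge R0<->R1 -> R0=(2,3,0) R1=(2,3,0)
Op 8: merge R2<->R1 -> R2=(2,3,0) R1=(2,3,0)

Answer: 2 3 0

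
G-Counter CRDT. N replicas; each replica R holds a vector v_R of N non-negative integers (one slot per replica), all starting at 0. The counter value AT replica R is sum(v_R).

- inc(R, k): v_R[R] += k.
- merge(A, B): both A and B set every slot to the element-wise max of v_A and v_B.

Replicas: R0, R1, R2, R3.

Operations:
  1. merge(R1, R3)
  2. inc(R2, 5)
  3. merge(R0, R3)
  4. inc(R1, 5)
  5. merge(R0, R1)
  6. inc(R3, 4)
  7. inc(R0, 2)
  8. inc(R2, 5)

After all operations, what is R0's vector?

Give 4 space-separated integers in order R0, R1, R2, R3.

Op 1: merge R1<->R3 -> R1=(0,0,0,0) R3=(0,0,0,0)
Op 2: inc R2 by 5 -> R2=(0,0,5,0) value=5
Op 3: merge R0<->R3 -> R0=(0,0,0,0) R3=(0,0,0,0)
Op 4: inc R1 by 5 -> R1=(0,5,0,0) value=5
Op 5: merge R0<->R1 -> R0=(0,5,0,0) R1=(0,5,0,0)
Op 6: inc R3 by 4 -> R3=(0,0,0,4) value=4
Op 7: inc R0 by 2 -> R0=(2,5,0,0) value=7
Op 8: inc R2 by 5 -> R2=(0,0,10,0) value=10

Answer: 2 5 0 0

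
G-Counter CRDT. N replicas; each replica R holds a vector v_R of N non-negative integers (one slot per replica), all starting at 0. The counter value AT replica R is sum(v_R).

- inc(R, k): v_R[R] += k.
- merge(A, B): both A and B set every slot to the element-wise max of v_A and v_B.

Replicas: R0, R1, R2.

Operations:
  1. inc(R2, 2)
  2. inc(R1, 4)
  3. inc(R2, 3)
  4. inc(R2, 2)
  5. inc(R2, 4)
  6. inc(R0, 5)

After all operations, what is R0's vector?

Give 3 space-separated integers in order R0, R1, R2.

Op 1: inc R2 by 2 -> R2=(0,0,2) value=2
Op 2: inc R1 by 4 -> R1=(0,4,0) value=4
Op 3: inc R2 by 3 -> R2=(0,0,5) value=5
Op 4: inc R2 by 2 -> R2=(0,0,7) value=7
Op 5: inc R2 by 4 -> R2=(0,0,11) value=11
Op 6: inc R0 by 5 -> R0=(5,0,0) value=5

Answer: 5 0 0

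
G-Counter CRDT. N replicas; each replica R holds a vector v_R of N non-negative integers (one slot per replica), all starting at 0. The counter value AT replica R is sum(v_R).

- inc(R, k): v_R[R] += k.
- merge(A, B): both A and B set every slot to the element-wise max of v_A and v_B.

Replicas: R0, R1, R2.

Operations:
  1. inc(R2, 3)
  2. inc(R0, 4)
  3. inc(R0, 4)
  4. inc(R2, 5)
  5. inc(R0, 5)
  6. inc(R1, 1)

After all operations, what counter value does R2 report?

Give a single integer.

Op 1: inc R2 by 3 -> R2=(0,0,3) value=3
Op 2: inc R0 by 4 -> R0=(4,0,0) value=4
Op 3: inc R0 by 4 -> R0=(8,0,0) value=8
Op 4: inc R2 by 5 -> R2=(0,0,8) value=8
Op 5: inc R0 by 5 -> R0=(13,0,0) value=13
Op 6: inc R1 by 1 -> R1=(0,1,0) value=1

Answer: 8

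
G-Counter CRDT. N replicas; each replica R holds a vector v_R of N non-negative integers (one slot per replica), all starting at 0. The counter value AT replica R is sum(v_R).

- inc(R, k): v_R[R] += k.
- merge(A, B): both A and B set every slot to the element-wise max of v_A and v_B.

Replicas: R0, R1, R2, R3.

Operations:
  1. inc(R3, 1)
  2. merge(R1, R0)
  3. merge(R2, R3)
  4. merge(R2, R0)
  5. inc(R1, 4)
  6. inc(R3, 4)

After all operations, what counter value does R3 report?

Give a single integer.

Op 1: inc R3 by 1 -> R3=(0,0,0,1) value=1
Op 2: merge R1<->R0 -> R1=(0,0,0,0) R0=(0,0,0,0)
Op 3: merge R2<->R3 -> R2=(0,0,0,1) R3=(0,0,0,1)
Op 4: merge R2<->R0 -> R2=(0,0,0,1) R0=(0,0,0,1)
Op 5: inc R1 by 4 -> R1=(0,4,0,0) value=4
Op 6: inc R3 by 4 -> R3=(0,0,0,5) value=5

Answer: 5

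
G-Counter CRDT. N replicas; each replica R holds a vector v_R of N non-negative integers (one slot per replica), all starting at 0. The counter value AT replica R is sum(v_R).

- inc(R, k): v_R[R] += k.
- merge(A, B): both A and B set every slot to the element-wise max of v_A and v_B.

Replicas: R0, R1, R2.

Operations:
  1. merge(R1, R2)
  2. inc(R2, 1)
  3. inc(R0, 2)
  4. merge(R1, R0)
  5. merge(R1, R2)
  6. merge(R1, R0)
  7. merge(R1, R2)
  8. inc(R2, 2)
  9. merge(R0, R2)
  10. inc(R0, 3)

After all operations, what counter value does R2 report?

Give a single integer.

Op 1: merge R1<->R2 -> R1=(0,0,0) R2=(0,0,0)
Op 2: inc R2 by 1 -> R2=(0,0,1) value=1
Op 3: inc R0 by 2 -> R0=(2,0,0) value=2
Op 4: merge R1<->R0 -> R1=(2,0,0) R0=(2,0,0)
Op 5: merge R1<->R2 -> R1=(2,0,1) R2=(2,0,1)
Op 6: merge R1<->R0 -> R1=(2,0,1) R0=(2,0,1)
Op 7: merge R1<->R2 -> R1=(2,0,1) R2=(2,0,1)
Op 8: inc R2 by 2 -> R2=(2,0,3) value=5
Op 9: merge R0<->R2 -> R0=(2,0,3) R2=(2,0,3)
Op 10: inc R0 by 3 -> R0=(5,0,3) value=8

Answer: 5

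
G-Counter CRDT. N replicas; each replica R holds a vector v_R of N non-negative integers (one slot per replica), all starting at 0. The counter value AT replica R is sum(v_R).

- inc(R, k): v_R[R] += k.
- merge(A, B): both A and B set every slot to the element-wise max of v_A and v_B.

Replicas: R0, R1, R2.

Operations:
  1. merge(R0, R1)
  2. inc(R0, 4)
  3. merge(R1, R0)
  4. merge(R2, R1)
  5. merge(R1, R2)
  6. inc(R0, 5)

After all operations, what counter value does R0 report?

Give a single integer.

Op 1: merge R0<->R1 -> R0=(0,0,0) R1=(0,0,0)
Op 2: inc R0 by 4 -> R0=(4,0,0) value=4
Op 3: merge R1<->R0 -> R1=(4,0,0) R0=(4,0,0)
Op 4: merge R2<->R1 -> R2=(4,0,0) R1=(4,0,0)
Op 5: merge R1<->R2 -> R1=(4,0,0) R2=(4,0,0)
Op 6: inc R0 by 5 -> R0=(9,0,0) value=9

Answer: 9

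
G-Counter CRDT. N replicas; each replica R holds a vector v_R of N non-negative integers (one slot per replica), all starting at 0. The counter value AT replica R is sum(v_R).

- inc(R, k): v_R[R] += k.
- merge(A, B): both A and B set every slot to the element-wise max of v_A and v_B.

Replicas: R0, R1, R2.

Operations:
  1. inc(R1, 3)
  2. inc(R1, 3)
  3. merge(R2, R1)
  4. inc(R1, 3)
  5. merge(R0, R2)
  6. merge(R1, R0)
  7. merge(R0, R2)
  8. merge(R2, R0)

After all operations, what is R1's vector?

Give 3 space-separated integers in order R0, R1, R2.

Op 1: inc R1 by 3 -> R1=(0,3,0) value=3
Op 2: inc R1 by 3 -> R1=(0,6,0) value=6
Op 3: merge R2<->R1 -> R2=(0,6,0) R1=(0,6,0)
Op 4: inc R1 by 3 -> R1=(0,9,0) value=9
Op 5: merge R0<->R2 -> R0=(0,6,0) R2=(0,6,0)
Op 6: merge R1<->R0 -> R1=(0,9,0) R0=(0,9,0)
Op 7: merge R0<->R2 -> R0=(0,9,0) R2=(0,9,0)
Op 8: merge R2<->R0 -> R2=(0,9,0) R0=(0,9,0)

Answer: 0 9 0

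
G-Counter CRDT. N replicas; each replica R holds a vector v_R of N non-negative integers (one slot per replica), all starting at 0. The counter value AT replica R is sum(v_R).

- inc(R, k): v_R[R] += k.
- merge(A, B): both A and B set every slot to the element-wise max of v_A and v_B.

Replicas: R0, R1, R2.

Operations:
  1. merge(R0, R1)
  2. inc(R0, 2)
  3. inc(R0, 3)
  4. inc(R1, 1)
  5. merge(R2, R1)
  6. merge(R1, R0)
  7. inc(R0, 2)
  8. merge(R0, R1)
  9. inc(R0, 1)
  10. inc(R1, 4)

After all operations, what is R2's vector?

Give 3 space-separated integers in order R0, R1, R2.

Answer: 0 1 0

Derivation:
Op 1: merge R0<->R1 -> R0=(0,0,0) R1=(0,0,0)
Op 2: inc R0 by 2 -> R0=(2,0,0) value=2
Op 3: inc R0 by 3 -> R0=(5,0,0) value=5
Op 4: inc R1 by 1 -> R1=(0,1,0) value=1
Op 5: merge R2<->R1 -> R2=(0,1,0) R1=(0,1,0)
Op 6: merge R1<->R0 -> R1=(5,1,0) R0=(5,1,0)
Op 7: inc R0 by 2 -> R0=(7,1,0) value=8
Op 8: merge R0<->R1 -> R0=(7,1,0) R1=(7,1,0)
Op 9: inc R0 by 1 -> R0=(8,1,0) value=9
Op 10: inc R1 by 4 -> R1=(7,5,0) value=12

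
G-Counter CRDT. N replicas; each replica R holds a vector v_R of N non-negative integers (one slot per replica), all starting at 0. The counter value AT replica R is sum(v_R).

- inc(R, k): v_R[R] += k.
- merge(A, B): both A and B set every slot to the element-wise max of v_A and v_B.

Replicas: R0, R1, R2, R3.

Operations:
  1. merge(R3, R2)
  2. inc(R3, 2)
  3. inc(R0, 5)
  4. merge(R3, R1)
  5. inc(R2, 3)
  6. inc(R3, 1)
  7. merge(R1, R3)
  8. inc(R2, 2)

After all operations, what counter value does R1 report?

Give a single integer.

Answer: 3

Derivation:
Op 1: merge R3<->R2 -> R3=(0,0,0,0) R2=(0,0,0,0)
Op 2: inc R3 by 2 -> R3=(0,0,0,2) value=2
Op 3: inc R0 by 5 -> R0=(5,0,0,0) value=5
Op 4: merge R3<->R1 -> R3=(0,0,0,2) R1=(0,0,0,2)
Op 5: inc R2 by 3 -> R2=(0,0,3,0) value=3
Op 6: inc R3 by 1 -> R3=(0,0,0,3) value=3
Op 7: merge R1<->R3 -> R1=(0,0,0,3) R3=(0,0,0,3)
Op 8: inc R2 by 2 -> R2=(0,0,5,0) value=5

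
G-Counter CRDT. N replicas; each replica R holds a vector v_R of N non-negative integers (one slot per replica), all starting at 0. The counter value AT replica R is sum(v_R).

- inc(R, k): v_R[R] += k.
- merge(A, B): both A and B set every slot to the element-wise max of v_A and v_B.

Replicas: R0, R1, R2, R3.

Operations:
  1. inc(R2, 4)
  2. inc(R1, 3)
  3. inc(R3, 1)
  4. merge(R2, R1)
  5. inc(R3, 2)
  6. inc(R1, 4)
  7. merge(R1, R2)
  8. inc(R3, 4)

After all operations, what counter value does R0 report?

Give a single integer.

Op 1: inc R2 by 4 -> R2=(0,0,4,0) value=4
Op 2: inc R1 by 3 -> R1=(0,3,0,0) value=3
Op 3: inc R3 by 1 -> R3=(0,0,0,1) value=1
Op 4: merge R2<->R1 -> R2=(0,3,4,0) R1=(0,3,4,0)
Op 5: inc R3 by 2 -> R3=(0,0,0,3) value=3
Op 6: inc R1 by 4 -> R1=(0,7,4,0) value=11
Op 7: merge R1<->R2 -> R1=(0,7,4,0) R2=(0,7,4,0)
Op 8: inc R3 by 4 -> R3=(0,0,0,7) value=7

Answer: 0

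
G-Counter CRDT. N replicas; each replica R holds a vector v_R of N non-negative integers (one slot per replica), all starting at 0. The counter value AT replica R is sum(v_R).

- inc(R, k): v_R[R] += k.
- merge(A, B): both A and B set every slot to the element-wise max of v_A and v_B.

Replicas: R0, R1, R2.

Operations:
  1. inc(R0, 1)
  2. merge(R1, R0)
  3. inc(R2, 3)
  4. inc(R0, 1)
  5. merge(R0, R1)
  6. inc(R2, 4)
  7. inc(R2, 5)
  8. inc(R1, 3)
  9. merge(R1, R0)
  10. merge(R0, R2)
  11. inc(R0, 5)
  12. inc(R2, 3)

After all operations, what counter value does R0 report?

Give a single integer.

Op 1: inc R0 by 1 -> R0=(1,0,0) value=1
Op 2: merge R1<->R0 -> R1=(1,0,0) R0=(1,0,0)
Op 3: inc R2 by 3 -> R2=(0,0,3) value=3
Op 4: inc R0 by 1 -> R0=(2,0,0) value=2
Op 5: merge R0<->R1 -> R0=(2,0,0) R1=(2,0,0)
Op 6: inc R2 by 4 -> R2=(0,0,7) value=7
Op 7: inc R2 by 5 -> R2=(0,0,12) value=12
Op 8: inc R1 by 3 -> R1=(2,3,0) value=5
Op 9: merge R1<->R0 -> R1=(2,3,0) R0=(2,3,0)
Op 10: merge R0<->R2 -> R0=(2,3,12) R2=(2,3,12)
Op 11: inc R0 by 5 -> R0=(7,3,12) value=22
Op 12: inc R2 by 3 -> R2=(2,3,15) value=20

Answer: 22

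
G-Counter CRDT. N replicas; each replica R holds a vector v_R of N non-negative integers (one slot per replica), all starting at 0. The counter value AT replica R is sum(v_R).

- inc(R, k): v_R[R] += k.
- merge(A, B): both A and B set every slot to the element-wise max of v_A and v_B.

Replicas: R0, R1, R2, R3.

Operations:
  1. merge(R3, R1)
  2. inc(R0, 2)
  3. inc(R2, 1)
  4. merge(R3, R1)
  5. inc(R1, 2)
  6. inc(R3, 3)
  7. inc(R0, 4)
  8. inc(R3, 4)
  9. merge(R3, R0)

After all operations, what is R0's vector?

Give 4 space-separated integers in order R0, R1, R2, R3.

Op 1: merge R3<->R1 -> R3=(0,0,0,0) R1=(0,0,0,0)
Op 2: inc R0 by 2 -> R0=(2,0,0,0) value=2
Op 3: inc R2 by 1 -> R2=(0,0,1,0) value=1
Op 4: merge R3<->R1 -> R3=(0,0,0,0) R1=(0,0,0,0)
Op 5: inc R1 by 2 -> R1=(0,2,0,0) value=2
Op 6: inc R3 by 3 -> R3=(0,0,0,3) value=3
Op 7: inc R0 by 4 -> R0=(6,0,0,0) value=6
Op 8: inc R3 by 4 -> R3=(0,0,0,7) value=7
Op 9: merge R3<->R0 -> R3=(6,0,0,7) R0=(6,0,0,7)

Answer: 6 0 0 7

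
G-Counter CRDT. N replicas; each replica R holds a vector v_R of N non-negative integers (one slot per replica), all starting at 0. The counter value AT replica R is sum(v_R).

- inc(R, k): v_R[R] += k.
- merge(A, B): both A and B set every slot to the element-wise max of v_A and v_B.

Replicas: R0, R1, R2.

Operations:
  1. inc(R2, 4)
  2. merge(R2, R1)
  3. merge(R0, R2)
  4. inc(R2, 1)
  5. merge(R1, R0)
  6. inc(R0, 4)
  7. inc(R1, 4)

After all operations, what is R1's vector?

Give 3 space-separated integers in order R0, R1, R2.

Op 1: inc R2 by 4 -> R2=(0,0,4) value=4
Op 2: merge R2<->R1 -> R2=(0,0,4) R1=(0,0,4)
Op 3: merge R0<->R2 -> R0=(0,0,4) R2=(0,0,4)
Op 4: inc R2 by 1 -> R2=(0,0,5) value=5
Op 5: merge R1<->R0 -> R1=(0,0,4) R0=(0,0,4)
Op 6: inc R0 by 4 -> R0=(4,0,4) value=8
Op 7: inc R1 by 4 -> R1=(0,4,4) value=8

Answer: 0 4 4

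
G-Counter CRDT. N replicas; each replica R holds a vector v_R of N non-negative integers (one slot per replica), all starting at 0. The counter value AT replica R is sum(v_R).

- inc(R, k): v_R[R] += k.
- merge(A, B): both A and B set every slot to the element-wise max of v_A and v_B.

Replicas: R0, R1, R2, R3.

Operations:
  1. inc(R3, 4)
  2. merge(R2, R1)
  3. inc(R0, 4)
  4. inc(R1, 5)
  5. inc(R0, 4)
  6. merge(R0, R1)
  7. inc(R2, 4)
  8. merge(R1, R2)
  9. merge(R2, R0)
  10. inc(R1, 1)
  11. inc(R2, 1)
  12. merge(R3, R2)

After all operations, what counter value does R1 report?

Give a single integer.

Op 1: inc R3 by 4 -> R3=(0,0,0,4) value=4
Op 2: merge R2<->R1 -> R2=(0,0,0,0) R1=(0,0,0,0)
Op 3: inc R0 by 4 -> R0=(4,0,0,0) value=4
Op 4: inc R1 by 5 -> R1=(0,5,0,0) value=5
Op 5: inc R0 by 4 -> R0=(8,0,0,0) value=8
Op 6: merge R0<->R1 -> R0=(8,5,0,0) R1=(8,5,0,0)
Op 7: inc R2 by 4 -> R2=(0,0,4,0) value=4
Op 8: merge R1<->R2 -> R1=(8,5,4,0) R2=(8,5,4,0)
Op 9: merge R2<->R0 -> R2=(8,5,4,0) R0=(8,5,4,0)
Op 10: inc R1 by 1 -> R1=(8,6,4,0) value=18
Op 11: inc R2 by 1 -> R2=(8,5,5,0) value=18
Op 12: merge R3<->R2 -> R3=(8,5,5,4) R2=(8,5,5,4)

Answer: 18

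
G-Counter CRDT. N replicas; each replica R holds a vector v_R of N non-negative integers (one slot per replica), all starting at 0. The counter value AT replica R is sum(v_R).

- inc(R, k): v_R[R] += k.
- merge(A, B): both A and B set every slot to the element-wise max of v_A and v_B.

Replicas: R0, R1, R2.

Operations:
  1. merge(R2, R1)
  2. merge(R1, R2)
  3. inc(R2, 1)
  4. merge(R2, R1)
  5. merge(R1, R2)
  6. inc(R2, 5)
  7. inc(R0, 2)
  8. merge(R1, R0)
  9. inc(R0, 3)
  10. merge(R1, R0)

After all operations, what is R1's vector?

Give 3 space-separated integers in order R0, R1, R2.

Answer: 5 0 1

Derivation:
Op 1: merge R2<->R1 -> R2=(0,0,0) R1=(0,0,0)
Op 2: merge R1<->R2 -> R1=(0,0,0) R2=(0,0,0)
Op 3: inc R2 by 1 -> R2=(0,0,1) value=1
Op 4: merge R2<->R1 -> R2=(0,0,1) R1=(0,0,1)
Op 5: merge R1<->R2 -> R1=(0,0,1) R2=(0,0,1)
Op 6: inc R2 by 5 -> R2=(0,0,6) value=6
Op 7: inc R0 by 2 -> R0=(2,0,0) value=2
Op 8: merge R1<->R0 -> R1=(2,0,1) R0=(2,0,1)
Op 9: inc R0 by 3 -> R0=(5,0,1) value=6
Op 10: merge R1<->R0 -> R1=(5,0,1) R0=(5,0,1)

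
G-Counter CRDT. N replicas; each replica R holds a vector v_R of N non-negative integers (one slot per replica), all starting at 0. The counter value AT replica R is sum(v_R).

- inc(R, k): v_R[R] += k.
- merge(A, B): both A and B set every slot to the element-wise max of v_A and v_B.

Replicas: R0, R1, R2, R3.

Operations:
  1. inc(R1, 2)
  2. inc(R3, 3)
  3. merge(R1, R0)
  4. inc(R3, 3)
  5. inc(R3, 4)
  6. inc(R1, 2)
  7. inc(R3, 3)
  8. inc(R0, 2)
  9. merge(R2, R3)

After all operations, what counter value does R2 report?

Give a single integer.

Answer: 13

Derivation:
Op 1: inc R1 by 2 -> R1=(0,2,0,0) value=2
Op 2: inc R3 by 3 -> R3=(0,0,0,3) value=3
Op 3: merge R1<->R0 -> R1=(0,2,0,0) R0=(0,2,0,0)
Op 4: inc R3 by 3 -> R3=(0,0,0,6) value=6
Op 5: inc R3 by 4 -> R3=(0,0,0,10) value=10
Op 6: inc R1 by 2 -> R1=(0,4,0,0) value=4
Op 7: inc R3 by 3 -> R3=(0,0,0,13) value=13
Op 8: inc R0 by 2 -> R0=(2,2,0,0) value=4
Op 9: merge R2<->R3 -> R2=(0,0,0,13) R3=(0,0,0,13)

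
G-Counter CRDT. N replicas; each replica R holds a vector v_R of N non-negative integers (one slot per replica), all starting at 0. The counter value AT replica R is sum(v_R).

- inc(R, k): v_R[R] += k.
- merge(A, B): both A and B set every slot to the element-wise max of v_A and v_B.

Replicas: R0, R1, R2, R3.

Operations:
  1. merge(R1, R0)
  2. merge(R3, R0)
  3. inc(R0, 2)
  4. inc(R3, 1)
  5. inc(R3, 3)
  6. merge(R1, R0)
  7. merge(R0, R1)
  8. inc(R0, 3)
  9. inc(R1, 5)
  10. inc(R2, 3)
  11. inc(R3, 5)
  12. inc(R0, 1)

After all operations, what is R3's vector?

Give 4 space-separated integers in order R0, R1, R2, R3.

Answer: 0 0 0 9

Derivation:
Op 1: merge R1<->R0 -> R1=(0,0,0,0) R0=(0,0,0,0)
Op 2: merge R3<->R0 -> R3=(0,0,0,0) R0=(0,0,0,0)
Op 3: inc R0 by 2 -> R0=(2,0,0,0) value=2
Op 4: inc R3 by 1 -> R3=(0,0,0,1) value=1
Op 5: inc R3 by 3 -> R3=(0,0,0,4) value=4
Op 6: merge R1<->R0 -> R1=(2,0,0,0) R0=(2,0,0,0)
Op 7: merge R0<->R1 -> R0=(2,0,0,0) R1=(2,0,0,0)
Op 8: inc R0 by 3 -> R0=(5,0,0,0) value=5
Op 9: inc R1 by 5 -> R1=(2,5,0,0) value=7
Op 10: inc R2 by 3 -> R2=(0,0,3,0) value=3
Op 11: inc R3 by 5 -> R3=(0,0,0,9) value=9
Op 12: inc R0 by 1 -> R0=(6,0,0,0) value=6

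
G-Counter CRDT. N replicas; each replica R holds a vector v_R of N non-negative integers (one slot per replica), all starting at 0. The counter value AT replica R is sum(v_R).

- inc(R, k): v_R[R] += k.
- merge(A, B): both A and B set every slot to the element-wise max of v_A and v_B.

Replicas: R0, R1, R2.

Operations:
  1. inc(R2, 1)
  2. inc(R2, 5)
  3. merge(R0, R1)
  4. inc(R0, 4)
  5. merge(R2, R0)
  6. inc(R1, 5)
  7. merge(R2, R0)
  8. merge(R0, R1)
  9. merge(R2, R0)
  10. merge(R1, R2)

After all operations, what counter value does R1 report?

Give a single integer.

Answer: 15

Derivation:
Op 1: inc R2 by 1 -> R2=(0,0,1) value=1
Op 2: inc R2 by 5 -> R2=(0,0,6) value=6
Op 3: merge R0<->R1 -> R0=(0,0,0) R1=(0,0,0)
Op 4: inc R0 by 4 -> R0=(4,0,0) value=4
Op 5: merge R2<->R0 -> R2=(4,0,6) R0=(4,0,6)
Op 6: inc R1 by 5 -> R1=(0,5,0) value=5
Op 7: merge R2<->R0 -> R2=(4,0,6) R0=(4,0,6)
Op 8: merge R0<->R1 -> R0=(4,5,6) R1=(4,5,6)
Op 9: merge R2<->R0 -> R2=(4,5,6) R0=(4,5,6)
Op 10: merge R1<->R2 -> R1=(4,5,6) R2=(4,5,6)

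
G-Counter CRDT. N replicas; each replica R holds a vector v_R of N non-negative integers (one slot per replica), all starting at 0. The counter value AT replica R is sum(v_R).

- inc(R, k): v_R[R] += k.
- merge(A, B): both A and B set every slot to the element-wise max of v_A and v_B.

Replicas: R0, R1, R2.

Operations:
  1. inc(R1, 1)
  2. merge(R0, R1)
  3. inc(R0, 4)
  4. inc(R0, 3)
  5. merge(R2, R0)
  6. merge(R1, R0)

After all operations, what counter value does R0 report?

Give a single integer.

Answer: 8

Derivation:
Op 1: inc R1 by 1 -> R1=(0,1,0) value=1
Op 2: merge R0<->R1 -> R0=(0,1,0) R1=(0,1,0)
Op 3: inc R0 by 4 -> R0=(4,1,0) value=5
Op 4: inc R0 by 3 -> R0=(7,1,0) value=8
Op 5: merge R2<->R0 -> R2=(7,1,0) R0=(7,1,0)
Op 6: merge R1<->R0 -> R1=(7,1,0) R0=(7,1,0)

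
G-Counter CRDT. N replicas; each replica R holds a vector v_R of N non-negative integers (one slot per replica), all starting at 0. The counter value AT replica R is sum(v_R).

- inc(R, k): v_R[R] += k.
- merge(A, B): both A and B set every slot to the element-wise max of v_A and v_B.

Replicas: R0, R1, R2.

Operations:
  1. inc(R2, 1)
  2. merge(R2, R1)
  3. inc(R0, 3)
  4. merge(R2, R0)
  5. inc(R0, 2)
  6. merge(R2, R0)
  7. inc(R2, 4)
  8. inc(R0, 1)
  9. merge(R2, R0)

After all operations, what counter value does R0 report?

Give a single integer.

Op 1: inc R2 by 1 -> R2=(0,0,1) value=1
Op 2: merge R2<->R1 -> R2=(0,0,1) R1=(0,0,1)
Op 3: inc R0 by 3 -> R0=(3,0,0) value=3
Op 4: merge R2<->R0 -> R2=(3,0,1) R0=(3,0,1)
Op 5: inc R0 by 2 -> R0=(5,0,1) value=6
Op 6: merge R2<->R0 -> R2=(5,0,1) R0=(5,0,1)
Op 7: inc R2 by 4 -> R2=(5,0,5) value=10
Op 8: inc R0 by 1 -> R0=(6,0,1) value=7
Op 9: merge R2<->R0 -> R2=(6,0,5) R0=(6,0,5)

Answer: 11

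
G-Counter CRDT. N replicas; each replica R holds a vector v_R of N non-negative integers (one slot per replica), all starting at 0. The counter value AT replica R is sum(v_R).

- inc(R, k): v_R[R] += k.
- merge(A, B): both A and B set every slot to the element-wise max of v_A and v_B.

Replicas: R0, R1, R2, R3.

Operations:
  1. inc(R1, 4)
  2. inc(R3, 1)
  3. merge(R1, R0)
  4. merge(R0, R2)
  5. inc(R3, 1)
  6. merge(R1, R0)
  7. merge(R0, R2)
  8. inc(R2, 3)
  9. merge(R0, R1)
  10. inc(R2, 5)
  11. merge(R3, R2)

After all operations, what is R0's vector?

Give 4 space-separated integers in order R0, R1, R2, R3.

Answer: 0 4 0 0

Derivation:
Op 1: inc R1 by 4 -> R1=(0,4,0,0) value=4
Op 2: inc R3 by 1 -> R3=(0,0,0,1) value=1
Op 3: merge R1<->R0 -> R1=(0,4,0,0) R0=(0,4,0,0)
Op 4: merge R0<->R2 -> R0=(0,4,0,0) R2=(0,4,0,0)
Op 5: inc R3 by 1 -> R3=(0,0,0,2) value=2
Op 6: merge R1<->R0 -> R1=(0,4,0,0) R0=(0,4,0,0)
Op 7: merge R0<->R2 -> R0=(0,4,0,0) R2=(0,4,0,0)
Op 8: inc R2 by 3 -> R2=(0,4,3,0) value=7
Op 9: merge R0<->R1 -> R0=(0,4,0,0) R1=(0,4,0,0)
Op 10: inc R2 by 5 -> R2=(0,4,8,0) value=12
Op 11: merge R3<->R2 -> R3=(0,4,8,2) R2=(0,4,8,2)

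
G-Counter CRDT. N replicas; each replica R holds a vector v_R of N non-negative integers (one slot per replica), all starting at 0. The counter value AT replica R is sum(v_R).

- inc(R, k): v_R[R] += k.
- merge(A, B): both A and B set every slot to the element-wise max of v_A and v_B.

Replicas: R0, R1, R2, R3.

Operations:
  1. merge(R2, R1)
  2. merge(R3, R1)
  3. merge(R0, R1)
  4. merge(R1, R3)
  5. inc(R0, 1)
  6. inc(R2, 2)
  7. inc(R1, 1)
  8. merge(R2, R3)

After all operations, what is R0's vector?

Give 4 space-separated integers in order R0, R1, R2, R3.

Op 1: merge R2<->R1 -> R2=(0,0,0,0) R1=(0,0,0,0)
Op 2: merge R3<->R1 -> R3=(0,0,0,0) R1=(0,0,0,0)
Op 3: merge R0<->R1 -> R0=(0,0,0,0) R1=(0,0,0,0)
Op 4: merge R1<->R3 -> R1=(0,0,0,0) R3=(0,0,0,0)
Op 5: inc R0 by 1 -> R0=(1,0,0,0) value=1
Op 6: inc R2 by 2 -> R2=(0,0,2,0) value=2
Op 7: inc R1 by 1 -> R1=(0,1,0,0) value=1
Op 8: merge R2<->R3 -> R2=(0,0,2,0) R3=(0,0,2,0)

Answer: 1 0 0 0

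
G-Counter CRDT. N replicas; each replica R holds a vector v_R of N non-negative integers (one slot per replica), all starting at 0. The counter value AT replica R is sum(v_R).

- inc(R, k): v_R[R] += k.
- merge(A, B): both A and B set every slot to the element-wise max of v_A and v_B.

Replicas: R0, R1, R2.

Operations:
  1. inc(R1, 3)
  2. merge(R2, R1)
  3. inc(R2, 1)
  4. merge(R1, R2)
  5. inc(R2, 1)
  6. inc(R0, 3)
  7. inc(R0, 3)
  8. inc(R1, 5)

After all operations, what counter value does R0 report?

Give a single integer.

Answer: 6

Derivation:
Op 1: inc R1 by 3 -> R1=(0,3,0) value=3
Op 2: merge R2<->R1 -> R2=(0,3,0) R1=(0,3,0)
Op 3: inc R2 by 1 -> R2=(0,3,1) value=4
Op 4: merge R1<->R2 -> R1=(0,3,1) R2=(0,3,1)
Op 5: inc R2 by 1 -> R2=(0,3,2) value=5
Op 6: inc R0 by 3 -> R0=(3,0,0) value=3
Op 7: inc R0 by 3 -> R0=(6,0,0) value=6
Op 8: inc R1 by 5 -> R1=(0,8,1) value=9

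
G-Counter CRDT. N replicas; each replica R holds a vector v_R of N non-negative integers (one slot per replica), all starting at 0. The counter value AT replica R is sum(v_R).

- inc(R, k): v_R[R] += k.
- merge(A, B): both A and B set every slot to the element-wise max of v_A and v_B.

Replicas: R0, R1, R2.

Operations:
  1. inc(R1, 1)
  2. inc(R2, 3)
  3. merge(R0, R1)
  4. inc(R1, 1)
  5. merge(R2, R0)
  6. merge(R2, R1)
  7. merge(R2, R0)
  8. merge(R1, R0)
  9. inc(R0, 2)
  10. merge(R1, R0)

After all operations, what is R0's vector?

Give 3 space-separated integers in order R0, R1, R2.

Answer: 2 2 3

Derivation:
Op 1: inc R1 by 1 -> R1=(0,1,0) value=1
Op 2: inc R2 by 3 -> R2=(0,0,3) value=3
Op 3: merge R0<->R1 -> R0=(0,1,0) R1=(0,1,0)
Op 4: inc R1 by 1 -> R1=(0,2,0) value=2
Op 5: merge R2<->R0 -> R2=(0,1,3) R0=(0,1,3)
Op 6: merge R2<->R1 -> R2=(0,2,3) R1=(0,2,3)
Op 7: merge R2<->R0 -> R2=(0,2,3) R0=(0,2,3)
Op 8: merge R1<->R0 -> R1=(0,2,3) R0=(0,2,3)
Op 9: inc R0 by 2 -> R0=(2,2,3) value=7
Op 10: merge R1<->R0 -> R1=(2,2,3) R0=(2,2,3)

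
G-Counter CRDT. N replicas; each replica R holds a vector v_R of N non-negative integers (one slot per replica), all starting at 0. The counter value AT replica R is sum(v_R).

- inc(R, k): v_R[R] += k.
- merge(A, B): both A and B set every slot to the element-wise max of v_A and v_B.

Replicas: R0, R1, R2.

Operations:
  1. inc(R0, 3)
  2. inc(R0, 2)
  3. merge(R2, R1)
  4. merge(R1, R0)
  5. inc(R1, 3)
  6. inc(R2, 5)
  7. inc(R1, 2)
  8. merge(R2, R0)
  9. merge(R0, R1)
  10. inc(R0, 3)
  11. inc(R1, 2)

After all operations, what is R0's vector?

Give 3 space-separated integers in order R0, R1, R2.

Answer: 8 5 5

Derivation:
Op 1: inc R0 by 3 -> R0=(3,0,0) value=3
Op 2: inc R0 by 2 -> R0=(5,0,0) value=5
Op 3: merge R2<->R1 -> R2=(0,0,0) R1=(0,0,0)
Op 4: merge R1<->R0 -> R1=(5,0,0) R0=(5,0,0)
Op 5: inc R1 by 3 -> R1=(5,3,0) value=8
Op 6: inc R2 by 5 -> R2=(0,0,5) value=5
Op 7: inc R1 by 2 -> R1=(5,5,0) value=10
Op 8: merge R2<->R0 -> R2=(5,0,5) R0=(5,0,5)
Op 9: merge R0<->R1 -> R0=(5,5,5) R1=(5,5,5)
Op 10: inc R0 by 3 -> R0=(8,5,5) value=18
Op 11: inc R1 by 2 -> R1=(5,7,5) value=17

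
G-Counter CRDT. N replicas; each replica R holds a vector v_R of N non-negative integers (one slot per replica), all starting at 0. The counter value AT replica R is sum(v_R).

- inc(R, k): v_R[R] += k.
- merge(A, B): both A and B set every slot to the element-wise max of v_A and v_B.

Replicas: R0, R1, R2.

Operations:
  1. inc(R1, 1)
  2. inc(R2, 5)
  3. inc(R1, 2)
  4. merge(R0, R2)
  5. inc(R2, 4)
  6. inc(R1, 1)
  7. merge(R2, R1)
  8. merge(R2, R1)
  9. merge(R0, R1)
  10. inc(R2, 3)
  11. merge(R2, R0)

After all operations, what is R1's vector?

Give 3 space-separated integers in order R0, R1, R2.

Op 1: inc R1 by 1 -> R1=(0,1,0) value=1
Op 2: inc R2 by 5 -> R2=(0,0,5) value=5
Op 3: inc R1 by 2 -> R1=(0,3,0) value=3
Op 4: merge R0<->R2 -> R0=(0,0,5) R2=(0,0,5)
Op 5: inc R2 by 4 -> R2=(0,0,9) value=9
Op 6: inc R1 by 1 -> R1=(0,4,0) value=4
Op 7: merge R2<->R1 -> R2=(0,4,9) R1=(0,4,9)
Op 8: merge R2<->R1 -> R2=(0,4,9) R1=(0,4,9)
Op 9: merge R0<->R1 -> R0=(0,4,9) R1=(0,4,9)
Op 10: inc R2 by 3 -> R2=(0,4,12) value=16
Op 11: merge R2<->R0 -> R2=(0,4,12) R0=(0,4,12)

Answer: 0 4 9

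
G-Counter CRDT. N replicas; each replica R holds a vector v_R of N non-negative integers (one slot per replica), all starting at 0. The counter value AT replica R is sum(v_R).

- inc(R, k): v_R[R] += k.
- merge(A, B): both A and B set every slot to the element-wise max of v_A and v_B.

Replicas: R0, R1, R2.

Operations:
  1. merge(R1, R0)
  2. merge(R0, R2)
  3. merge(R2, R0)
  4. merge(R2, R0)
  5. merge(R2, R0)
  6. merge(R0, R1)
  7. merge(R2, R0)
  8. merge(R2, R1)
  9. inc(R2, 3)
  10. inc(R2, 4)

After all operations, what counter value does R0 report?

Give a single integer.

Answer: 0

Derivation:
Op 1: merge R1<->R0 -> R1=(0,0,0) R0=(0,0,0)
Op 2: merge R0<->R2 -> R0=(0,0,0) R2=(0,0,0)
Op 3: merge R2<->R0 -> R2=(0,0,0) R0=(0,0,0)
Op 4: merge R2<->R0 -> R2=(0,0,0) R0=(0,0,0)
Op 5: merge R2<->R0 -> R2=(0,0,0) R0=(0,0,0)
Op 6: merge R0<->R1 -> R0=(0,0,0) R1=(0,0,0)
Op 7: merge R2<->R0 -> R2=(0,0,0) R0=(0,0,0)
Op 8: merge R2<->R1 -> R2=(0,0,0) R1=(0,0,0)
Op 9: inc R2 by 3 -> R2=(0,0,3) value=3
Op 10: inc R2 by 4 -> R2=(0,0,7) value=7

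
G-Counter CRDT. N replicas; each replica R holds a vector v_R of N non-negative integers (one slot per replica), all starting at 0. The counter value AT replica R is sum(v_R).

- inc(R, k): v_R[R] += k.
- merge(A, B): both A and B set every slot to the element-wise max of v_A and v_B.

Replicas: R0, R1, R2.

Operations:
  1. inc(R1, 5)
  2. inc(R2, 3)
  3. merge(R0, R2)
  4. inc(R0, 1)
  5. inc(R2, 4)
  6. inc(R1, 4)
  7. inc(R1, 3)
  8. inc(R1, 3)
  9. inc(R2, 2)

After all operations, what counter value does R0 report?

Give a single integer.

Op 1: inc R1 by 5 -> R1=(0,5,0) value=5
Op 2: inc R2 by 3 -> R2=(0,0,3) value=3
Op 3: merge R0<->R2 -> R0=(0,0,3) R2=(0,0,3)
Op 4: inc R0 by 1 -> R0=(1,0,3) value=4
Op 5: inc R2 by 4 -> R2=(0,0,7) value=7
Op 6: inc R1 by 4 -> R1=(0,9,0) value=9
Op 7: inc R1 by 3 -> R1=(0,12,0) value=12
Op 8: inc R1 by 3 -> R1=(0,15,0) value=15
Op 9: inc R2 by 2 -> R2=(0,0,9) value=9

Answer: 4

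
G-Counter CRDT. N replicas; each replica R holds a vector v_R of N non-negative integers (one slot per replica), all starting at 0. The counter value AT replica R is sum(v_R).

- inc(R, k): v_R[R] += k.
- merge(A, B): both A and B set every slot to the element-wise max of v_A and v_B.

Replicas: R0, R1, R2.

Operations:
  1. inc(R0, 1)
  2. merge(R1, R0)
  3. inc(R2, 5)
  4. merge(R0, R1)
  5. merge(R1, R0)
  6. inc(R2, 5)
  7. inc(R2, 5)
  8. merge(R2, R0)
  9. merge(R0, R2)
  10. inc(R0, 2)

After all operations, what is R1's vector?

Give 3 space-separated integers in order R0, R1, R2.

Op 1: inc R0 by 1 -> R0=(1,0,0) value=1
Op 2: merge R1<->R0 -> R1=(1,0,0) R0=(1,0,0)
Op 3: inc R2 by 5 -> R2=(0,0,5) value=5
Op 4: merge R0<->R1 -> R0=(1,0,0) R1=(1,0,0)
Op 5: merge R1<->R0 -> R1=(1,0,0) R0=(1,0,0)
Op 6: inc R2 by 5 -> R2=(0,0,10) value=10
Op 7: inc R2 by 5 -> R2=(0,0,15) value=15
Op 8: merge R2<->R0 -> R2=(1,0,15) R0=(1,0,15)
Op 9: merge R0<->R2 -> R0=(1,0,15) R2=(1,0,15)
Op 10: inc R0 by 2 -> R0=(3,0,15) value=18

Answer: 1 0 0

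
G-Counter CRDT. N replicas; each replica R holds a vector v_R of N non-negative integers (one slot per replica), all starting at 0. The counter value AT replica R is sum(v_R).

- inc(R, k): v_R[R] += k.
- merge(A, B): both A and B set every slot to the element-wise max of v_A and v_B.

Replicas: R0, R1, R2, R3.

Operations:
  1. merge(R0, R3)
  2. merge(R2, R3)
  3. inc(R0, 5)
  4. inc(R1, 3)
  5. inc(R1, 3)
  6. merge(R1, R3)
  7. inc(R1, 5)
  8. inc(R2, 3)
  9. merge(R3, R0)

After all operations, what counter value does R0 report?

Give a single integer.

Op 1: merge R0<->R3 -> R0=(0,0,0,0) R3=(0,0,0,0)
Op 2: merge R2<->R3 -> R2=(0,0,0,0) R3=(0,0,0,0)
Op 3: inc R0 by 5 -> R0=(5,0,0,0) value=5
Op 4: inc R1 by 3 -> R1=(0,3,0,0) value=3
Op 5: inc R1 by 3 -> R1=(0,6,0,0) value=6
Op 6: merge R1<->R3 -> R1=(0,6,0,0) R3=(0,6,0,0)
Op 7: inc R1 by 5 -> R1=(0,11,0,0) value=11
Op 8: inc R2 by 3 -> R2=(0,0,3,0) value=3
Op 9: merge R3<->R0 -> R3=(5,6,0,0) R0=(5,6,0,0)

Answer: 11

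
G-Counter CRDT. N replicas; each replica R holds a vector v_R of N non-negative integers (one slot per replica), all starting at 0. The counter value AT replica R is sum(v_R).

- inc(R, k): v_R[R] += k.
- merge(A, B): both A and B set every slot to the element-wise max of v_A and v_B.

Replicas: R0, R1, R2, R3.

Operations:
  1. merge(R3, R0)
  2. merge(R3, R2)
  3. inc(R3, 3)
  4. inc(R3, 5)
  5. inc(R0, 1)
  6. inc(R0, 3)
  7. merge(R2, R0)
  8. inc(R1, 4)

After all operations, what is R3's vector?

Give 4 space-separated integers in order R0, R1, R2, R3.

Op 1: merge R3<->R0 -> R3=(0,0,0,0) R0=(0,0,0,0)
Op 2: merge R3<->R2 -> R3=(0,0,0,0) R2=(0,0,0,0)
Op 3: inc R3 by 3 -> R3=(0,0,0,3) value=3
Op 4: inc R3 by 5 -> R3=(0,0,0,8) value=8
Op 5: inc R0 by 1 -> R0=(1,0,0,0) value=1
Op 6: inc R0 by 3 -> R0=(4,0,0,0) value=4
Op 7: merge R2<->R0 -> R2=(4,0,0,0) R0=(4,0,0,0)
Op 8: inc R1 by 4 -> R1=(0,4,0,0) value=4

Answer: 0 0 0 8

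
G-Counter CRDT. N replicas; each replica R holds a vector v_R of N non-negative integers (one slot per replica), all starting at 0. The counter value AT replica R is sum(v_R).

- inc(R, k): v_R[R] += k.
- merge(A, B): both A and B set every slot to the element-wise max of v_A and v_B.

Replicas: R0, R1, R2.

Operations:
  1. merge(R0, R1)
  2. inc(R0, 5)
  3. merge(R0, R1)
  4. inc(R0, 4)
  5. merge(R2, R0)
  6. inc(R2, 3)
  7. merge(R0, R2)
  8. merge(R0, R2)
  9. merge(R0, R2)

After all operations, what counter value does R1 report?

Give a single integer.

Op 1: merge R0<->R1 -> R0=(0,0,0) R1=(0,0,0)
Op 2: inc R0 by 5 -> R0=(5,0,0) value=5
Op 3: merge R0<->R1 -> R0=(5,0,0) R1=(5,0,0)
Op 4: inc R0 by 4 -> R0=(9,0,0) value=9
Op 5: merge R2<->R0 -> R2=(9,0,0) R0=(9,0,0)
Op 6: inc R2 by 3 -> R2=(9,0,3) value=12
Op 7: merge R0<->R2 -> R0=(9,0,3) R2=(9,0,3)
Op 8: merge R0<->R2 -> R0=(9,0,3) R2=(9,0,3)
Op 9: merge R0<->R2 -> R0=(9,0,3) R2=(9,0,3)

Answer: 5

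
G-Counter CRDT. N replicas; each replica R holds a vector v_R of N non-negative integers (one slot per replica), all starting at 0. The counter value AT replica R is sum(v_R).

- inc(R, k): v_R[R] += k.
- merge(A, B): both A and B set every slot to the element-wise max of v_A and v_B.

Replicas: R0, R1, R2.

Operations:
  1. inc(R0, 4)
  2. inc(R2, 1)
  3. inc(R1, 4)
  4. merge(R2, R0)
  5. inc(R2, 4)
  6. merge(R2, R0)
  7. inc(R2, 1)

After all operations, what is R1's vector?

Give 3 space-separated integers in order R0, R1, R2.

Op 1: inc R0 by 4 -> R0=(4,0,0) value=4
Op 2: inc R2 by 1 -> R2=(0,0,1) value=1
Op 3: inc R1 by 4 -> R1=(0,4,0) value=4
Op 4: merge R2<->R0 -> R2=(4,0,1) R0=(4,0,1)
Op 5: inc R2 by 4 -> R2=(4,0,5) value=9
Op 6: merge R2<->R0 -> R2=(4,0,5) R0=(4,0,5)
Op 7: inc R2 by 1 -> R2=(4,0,6) value=10

Answer: 0 4 0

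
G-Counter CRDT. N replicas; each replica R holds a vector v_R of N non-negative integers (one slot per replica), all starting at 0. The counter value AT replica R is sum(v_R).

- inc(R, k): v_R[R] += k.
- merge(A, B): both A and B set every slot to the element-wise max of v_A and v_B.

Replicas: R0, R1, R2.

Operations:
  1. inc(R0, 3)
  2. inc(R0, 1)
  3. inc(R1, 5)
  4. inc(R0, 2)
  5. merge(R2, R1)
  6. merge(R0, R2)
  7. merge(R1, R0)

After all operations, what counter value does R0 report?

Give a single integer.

Answer: 11

Derivation:
Op 1: inc R0 by 3 -> R0=(3,0,0) value=3
Op 2: inc R0 by 1 -> R0=(4,0,0) value=4
Op 3: inc R1 by 5 -> R1=(0,5,0) value=5
Op 4: inc R0 by 2 -> R0=(6,0,0) value=6
Op 5: merge R2<->R1 -> R2=(0,5,0) R1=(0,5,0)
Op 6: merge R0<->R2 -> R0=(6,5,0) R2=(6,5,0)
Op 7: merge R1<->R0 -> R1=(6,5,0) R0=(6,5,0)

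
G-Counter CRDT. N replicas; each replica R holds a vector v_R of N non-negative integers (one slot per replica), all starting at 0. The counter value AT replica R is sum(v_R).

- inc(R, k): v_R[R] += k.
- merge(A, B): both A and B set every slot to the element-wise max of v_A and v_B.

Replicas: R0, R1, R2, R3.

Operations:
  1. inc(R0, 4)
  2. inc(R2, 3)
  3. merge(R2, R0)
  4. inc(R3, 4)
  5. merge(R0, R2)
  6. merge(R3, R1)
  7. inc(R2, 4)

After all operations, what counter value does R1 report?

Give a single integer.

Answer: 4

Derivation:
Op 1: inc R0 by 4 -> R0=(4,0,0,0) value=4
Op 2: inc R2 by 3 -> R2=(0,0,3,0) value=3
Op 3: merge R2<->R0 -> R2=(4,0,3,0) R0=(4,0,3,0)
Op 4: inc R3 by 4 -> R3=(0,0,0,4) value=4
Op 5: merge R0<->R2 -> R0=(4,0,3,0) R2=(4,0,3,0)
Op 6: merge R3<->R1 -> R3=(0,0,0,4) R1=(0,0,0,4)
Op 7: inc R2 by 4 -> R2=(4,0,7,0) value=11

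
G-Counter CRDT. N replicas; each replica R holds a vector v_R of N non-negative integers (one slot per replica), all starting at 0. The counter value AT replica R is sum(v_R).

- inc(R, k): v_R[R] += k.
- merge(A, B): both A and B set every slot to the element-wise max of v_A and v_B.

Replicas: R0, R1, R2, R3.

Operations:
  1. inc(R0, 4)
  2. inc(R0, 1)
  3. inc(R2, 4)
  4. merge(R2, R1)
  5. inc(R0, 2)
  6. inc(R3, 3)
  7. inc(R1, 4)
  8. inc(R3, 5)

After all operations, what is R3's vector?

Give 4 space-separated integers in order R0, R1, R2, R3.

Op 1: inc R0 by 4 -> R0=(4,0,0,0) value=4
Op 2: inc R0 by 1 -> R0=(5,0,0,0) value=5
Op 3: inc R2 by 4 -> R2=(0,0,4,0) value=4
Op 4: merge R2<->R1 -> R2=(0,0,4,0) R1=(0,0,4,0)
Op 5: inc R0 by 2 -> R0=(7,0,0,0) value=7
Op 6: inc R3 by 3 -> R3=(0,0,0,3) value=3
Op 7: inc R1 by 4 -> R1=(0,4,4,0) value=8
Op 8: inc R3 by 5 -> R3=(0,0,0,8) value=8

Answer: 0 0 0 8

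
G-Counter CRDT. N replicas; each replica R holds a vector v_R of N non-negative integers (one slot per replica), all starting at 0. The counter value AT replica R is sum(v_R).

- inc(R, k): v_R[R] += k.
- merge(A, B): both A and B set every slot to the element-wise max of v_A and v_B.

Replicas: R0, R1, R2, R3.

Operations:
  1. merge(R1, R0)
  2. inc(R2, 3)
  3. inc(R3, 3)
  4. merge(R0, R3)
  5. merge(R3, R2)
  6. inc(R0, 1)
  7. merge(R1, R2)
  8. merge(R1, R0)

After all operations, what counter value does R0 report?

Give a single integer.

Answer: 7

Derivation:
Op 1: merge R1<->R0 -> R1=(0,0,0,0) R0=(0,0,0,0)
Op 2: inc R2 by 3 -> R2=(0,0,3,0) value=3
Op 3: inc R3 by 3 -> R3=(0,0,0,3) value=3
Op 4: merge R0<->R3 -> R0=(0,0,0,3) R3=(0,0,0,3)
Op 5: merge R3<->R2 -> R3=(0,0,3,3) R2=(0,0,3,3)
Op 6: inc R0 by 1 -> R0=(1,0,0,3) value=4
Op 7: merge R1<->R2 -> R1=(0,0,3,3) R2=(0,0,3,3)
Op 8: merge R1<->R0 -> R1=(1,0,3,3) R0=(1,0,3,3)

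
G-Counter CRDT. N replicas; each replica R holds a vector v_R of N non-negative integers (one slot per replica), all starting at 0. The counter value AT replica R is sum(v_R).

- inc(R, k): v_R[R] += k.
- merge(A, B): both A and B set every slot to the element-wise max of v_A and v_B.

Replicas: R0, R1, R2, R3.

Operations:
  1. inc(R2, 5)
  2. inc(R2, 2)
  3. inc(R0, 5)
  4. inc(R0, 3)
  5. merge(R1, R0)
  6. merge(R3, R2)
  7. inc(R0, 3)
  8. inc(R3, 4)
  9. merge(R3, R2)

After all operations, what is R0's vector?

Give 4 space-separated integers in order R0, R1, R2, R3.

Op 1: inc R2 by 5 -> R2=(0,0,5,0) value=5
Op 2: inc R2 by 2 -> R2=(0,0,7,0) value=7
Op 3: inc R0 by 5 -> R0=(5,0,0,0) value=5
Op 4: inc R0 by 3 -> R0=(8,0,0,0) value=8
Op 5: merge R1<->R0 -> R1=(8,0,0,0) R0=(8,0,0,0)
Op 6: merge R3<->R2 -> R3=(0,0,7,0) R2=(0,0,7,0)
Op 7: inc R0 by 3 -> R0=(11,0,0,0) value=11
Op 8: inc R3 by 4 -> R3=(0,0,7,4) value=11
Op 9: merge R3<->R2 -> R3=(0,0,7,4) R2=(0,0,7,4)

Answer: 11 0 0 0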